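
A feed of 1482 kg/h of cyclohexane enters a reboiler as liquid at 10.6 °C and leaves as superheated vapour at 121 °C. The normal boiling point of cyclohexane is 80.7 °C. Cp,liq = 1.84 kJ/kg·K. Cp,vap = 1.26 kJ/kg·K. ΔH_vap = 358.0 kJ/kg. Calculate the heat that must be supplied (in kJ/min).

Q = 13300 kJ/min

liquid 10.6→80.7 °C: 128.98 kJ/kg
vaporisation at 80.7 °C: 358 kJ/kg
vapour 80.7→121 °C: 50.778 kJ/kg
Δh = 128.98 + 358 + 50.778 = 537.76 kJ/kg
Q = ṁ·Δh = 1482 kg/h × 537.76 kJ/kg = 796960 kJ/h
|Q| = 221.38 kW = 13283 kJ/min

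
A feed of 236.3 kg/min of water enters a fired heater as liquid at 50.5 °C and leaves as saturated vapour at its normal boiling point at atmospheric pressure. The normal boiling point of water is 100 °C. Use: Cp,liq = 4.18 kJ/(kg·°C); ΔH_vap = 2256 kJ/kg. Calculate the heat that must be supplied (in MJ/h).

Q = 34900 MJ/h

liquid 50.5→100 °C: 206.91 kJ/kg
vaporisation at 100 °C: 2256 kJ/kg
Δh = 206.91 + 2256 = 2462.9 kJ/kg
Q = ṁ·Δh = 236.3 kg/min × 2462.9 kJ/kg = 581990 kJ/min
|Q| = 9699.8 kW = 34919 MJ/h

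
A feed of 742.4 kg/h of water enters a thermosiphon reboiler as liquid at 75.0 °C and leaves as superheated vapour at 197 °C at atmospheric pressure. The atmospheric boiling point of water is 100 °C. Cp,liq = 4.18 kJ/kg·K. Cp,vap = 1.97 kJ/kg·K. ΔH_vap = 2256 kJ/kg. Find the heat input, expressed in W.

liquid 75.0→100 °C: 104.5 kJ/kg
vaporisation at 100 °C: 2256 kJ/kg
vapour 100→197 °C: 191.09 kJ/kg
Δh = 104.5 + 2256 + 191.09 = 2551.6 kJ/kg
Q = ṁ·Δh = 742.4 kg/h × 2551.6 kJ/kg = 1.8943e+06 kJ/h
|Q| = 526.19 kW = 526190 W

Q = 526000 W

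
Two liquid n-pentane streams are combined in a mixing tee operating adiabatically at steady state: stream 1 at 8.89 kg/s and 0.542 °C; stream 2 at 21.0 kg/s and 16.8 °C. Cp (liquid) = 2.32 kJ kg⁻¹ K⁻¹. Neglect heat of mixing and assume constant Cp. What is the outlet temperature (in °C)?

Adiabatic, steady state ⇒ Σ ṁᵢCp,ᵢ(T_out − Tᵢ) = 0
T_out = Σ ṁᵢCp,ᵢTᵢ / Σ ṁᵢCp,ᵢ
      = 829.67 / 69.345 = 11.964 °C

T_out = 12.0 °C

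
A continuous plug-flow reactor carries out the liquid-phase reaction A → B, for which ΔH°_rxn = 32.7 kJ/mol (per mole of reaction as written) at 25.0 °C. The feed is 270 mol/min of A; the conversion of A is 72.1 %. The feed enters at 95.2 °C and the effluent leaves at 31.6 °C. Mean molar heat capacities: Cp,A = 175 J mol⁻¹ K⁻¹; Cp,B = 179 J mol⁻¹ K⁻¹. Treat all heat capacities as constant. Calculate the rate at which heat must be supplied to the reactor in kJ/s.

Q_in = 56.1 kJ/s

Extent of reaction ξ = 0.721 × 270 = 194.67 mol/min
Reaction term: ξ·ΔH°_rxn = 194.67 × 32.7 = 6365.7 kJ/min
Sensible, feed 95.2→25 °C: -3316.9 kJ/min
Outlet flows (mol/min): A 75.33, B 194.67
Sensible, products 25→31.6 °C: 316.99 kJ/min
Q = ΔH = 3365.7 kJ/min = 56.096 kW
Heat supplied = 56.096 kJ/s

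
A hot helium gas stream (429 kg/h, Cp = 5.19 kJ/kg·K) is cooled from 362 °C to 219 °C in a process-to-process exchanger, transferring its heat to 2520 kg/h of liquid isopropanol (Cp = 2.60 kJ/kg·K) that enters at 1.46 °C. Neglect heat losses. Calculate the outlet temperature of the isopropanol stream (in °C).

T_c,out = 50.1 °C

Heat released by hot stream: Q = 429 × 5.19 × (362 − 219) = 318390 kJ/h
Energy balance on cold side (adiabatic exchanger): Q = ṁ_c·Cp_c·(T_c,out − T_c,in)
T_c,out = 1.46 + 318390/(2520 × 2.60) = 50.054 °C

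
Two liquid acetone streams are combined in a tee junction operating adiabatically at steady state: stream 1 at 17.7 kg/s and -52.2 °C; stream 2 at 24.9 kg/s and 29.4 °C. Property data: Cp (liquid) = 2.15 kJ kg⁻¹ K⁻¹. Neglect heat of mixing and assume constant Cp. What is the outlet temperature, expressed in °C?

T_out = -4.50 °C

Adiabatic, steady state ⇒ Σ ṁᵢCp,ᵢ(T_out − Tᵢ) = 0
T_out = Σ ṁᵢCp,ᵢTᵢ / Σ ṁᵢCp,ᵢ
      = -412.54 / 91.59 = -4.5042 °C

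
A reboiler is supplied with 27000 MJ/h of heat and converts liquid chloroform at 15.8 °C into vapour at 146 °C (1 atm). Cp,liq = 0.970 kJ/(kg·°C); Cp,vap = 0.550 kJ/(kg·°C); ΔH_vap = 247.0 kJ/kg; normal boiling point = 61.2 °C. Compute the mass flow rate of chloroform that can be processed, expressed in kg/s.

ṁ = 22.2 kg/s

Δh = 0.970×(61.2−15.8) + 247.0 + 0.550×(146−61.2) = 337.68 kJ/kg
Q = 27000 MJ/h = 7500 kJ/s = 7500 kJ/s
ṁ = Q/Δh = 7500 / 337.68 = 22.211 kg/s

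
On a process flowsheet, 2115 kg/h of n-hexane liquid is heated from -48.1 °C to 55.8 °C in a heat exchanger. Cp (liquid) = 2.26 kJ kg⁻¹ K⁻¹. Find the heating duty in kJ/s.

Q = ṁ·Cp·ΔT = 2115 × 2.26 × (55.8 − -48.1) = 496630 kJ/h
Converting: 496630 / 3600 s = 137.95 kW

Q = 138 kJ/s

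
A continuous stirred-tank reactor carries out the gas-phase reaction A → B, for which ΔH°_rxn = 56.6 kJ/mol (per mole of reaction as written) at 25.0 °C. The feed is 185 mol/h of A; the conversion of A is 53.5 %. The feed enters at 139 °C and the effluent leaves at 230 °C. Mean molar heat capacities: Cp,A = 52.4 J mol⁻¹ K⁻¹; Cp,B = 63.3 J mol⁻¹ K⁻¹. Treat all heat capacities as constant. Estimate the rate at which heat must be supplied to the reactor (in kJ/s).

Extent of reaction ξ = 0.535 × 185 = 98.975 mol/h
Reaction term: ξ·ΔH°_rxn = 98.975 × 56.6 = 5602 kJ/h
Sensible, feed 139→25 °C: -1105.1 kJ/h
Outlet flows (mol/h): A 86.025, B 98.975
Sensible, products 25→230 °C: 2208.4 kJ/h
Q = ΔH = 6705.3 kJ/h = 1.8626 kW
Heat supplied = 1.8626 kJ/s

Q_in = 1.86 kJ/s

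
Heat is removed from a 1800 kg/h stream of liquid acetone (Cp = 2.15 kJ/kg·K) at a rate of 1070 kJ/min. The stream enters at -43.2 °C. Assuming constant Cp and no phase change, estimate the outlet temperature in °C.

T_out = -59.8 °C

Q = 1070 kJ/min = 64200 kJ/h
ΔT = Q/(ṁ·Cp) = 64200/(1800×2.15) = 16.589 K
T_out = -43.2 − 16.589 = -59.789 °C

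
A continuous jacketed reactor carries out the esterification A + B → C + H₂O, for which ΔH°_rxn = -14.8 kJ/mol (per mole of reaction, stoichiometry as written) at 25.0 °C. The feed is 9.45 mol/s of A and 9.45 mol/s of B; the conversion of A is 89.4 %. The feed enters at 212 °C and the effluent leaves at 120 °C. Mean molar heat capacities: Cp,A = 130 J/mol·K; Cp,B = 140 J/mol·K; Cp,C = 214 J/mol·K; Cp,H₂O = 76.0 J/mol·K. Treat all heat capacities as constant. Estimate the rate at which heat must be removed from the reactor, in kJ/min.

Q_out = 20600 kJ/min

Extent of reaction ξ = 0.894 × 9.45 = 8.4483 mol/s
Reaction term: ξ·ΔH°_rxn = 8.4483 × -14.8 = -125.03 kJ/s
Sensible, feed 212→25 °C: -477.13 kJ/s
Outlet flows (mol/s): A 1.0017, B 1.0017, C 8.4483, H₂O 8.4483
Sensible, products 25→120 °C: 258.44 kJ/s
Q = ΔH = -343.72 kJ/s = -343.72 kW
Heat removed = 20623 kJ/min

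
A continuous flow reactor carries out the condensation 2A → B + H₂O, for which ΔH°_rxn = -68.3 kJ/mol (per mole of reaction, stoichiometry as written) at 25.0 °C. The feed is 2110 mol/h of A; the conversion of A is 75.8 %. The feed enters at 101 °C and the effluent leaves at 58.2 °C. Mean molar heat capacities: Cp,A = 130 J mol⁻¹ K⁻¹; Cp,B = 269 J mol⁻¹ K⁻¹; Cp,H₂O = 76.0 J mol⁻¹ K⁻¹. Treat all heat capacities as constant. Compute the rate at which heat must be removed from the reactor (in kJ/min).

Extent of reaction ξ = 0.758 × 2110 / 2 = 799.69 mol/h
Reaction term: ξ·ΔH°_rxn = 799.69 × -68.3 = -54619 kJ/h
Sensible, feed 101→25 °C: -20847 kJ/h
Outlet flows (mol/h): A 510.62, B 799.69, H₂O 799.69
Sensible, products 25→58.2 °C: 11363 kJ/h
Q = ΔH = -64102 kJ/h = -17.806 kW
Heat removed = 1068.4 kJ/min

Q_out = 1070 kJ/min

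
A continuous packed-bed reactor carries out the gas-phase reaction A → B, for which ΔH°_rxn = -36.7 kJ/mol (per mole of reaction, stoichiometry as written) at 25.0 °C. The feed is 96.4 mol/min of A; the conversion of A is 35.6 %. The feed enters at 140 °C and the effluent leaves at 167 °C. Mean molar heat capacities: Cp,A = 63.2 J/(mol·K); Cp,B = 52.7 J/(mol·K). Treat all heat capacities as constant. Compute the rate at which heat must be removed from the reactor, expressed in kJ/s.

Q_out = 19.1 kJ/s

Extent of reaction ξ = 0.356 × 96.4 = 34.318 mol/min
Reaction term: ξ·ΔH°_rxn = 34.318 × -36.7 = -1259.5 kJ/min
Sensible, feed 140→25 °C: -700.64 kJ/min
Outlet flows (mol/min): A 62.082, B 34.318
Sensible, products 25→167 °C: 813.96 kJ/min
Q = ΔH = -1146.2 kJ/min = -19.103 kW
Heat removed = 19.103 kJ/s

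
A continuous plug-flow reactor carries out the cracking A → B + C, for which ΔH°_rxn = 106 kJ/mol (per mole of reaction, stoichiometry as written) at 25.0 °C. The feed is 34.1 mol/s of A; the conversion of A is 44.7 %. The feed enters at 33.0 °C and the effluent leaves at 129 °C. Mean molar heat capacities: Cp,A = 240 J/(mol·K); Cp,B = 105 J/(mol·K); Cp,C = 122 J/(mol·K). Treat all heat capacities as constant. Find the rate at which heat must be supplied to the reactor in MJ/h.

Q_in = 8570 MJ/h

Extent of reaction ξ = 0.447 × 34.1 = 15.243 mol/s
Reaction term: ξ·ΔH°_rxn = 15.243 × 106 = 1615.7 kJ/s
Sensible, feed 33.0→25 °C: -65.472 kJ/s
Outlet flows (mol/s): A 18.857, B 15.243, C 15.243
Sensible, products 25→129 °C: 830.53 kJ/s
Q = ΔH = 2380.8 kJ/s = 2380.8 kW
Heat supplied = 8570.8 MJ/h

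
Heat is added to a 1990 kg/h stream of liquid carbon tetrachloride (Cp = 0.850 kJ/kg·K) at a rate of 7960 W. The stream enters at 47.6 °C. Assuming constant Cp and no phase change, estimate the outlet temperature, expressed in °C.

Q = 7960 W = 28656 kJ/h
ΔT = Q/(ṁ·Cp) = 28656/(1990×0.850) = 16.941 K
T_out = 47.6 + 16.941 = 64.541 °C

T_out = 64.5 °C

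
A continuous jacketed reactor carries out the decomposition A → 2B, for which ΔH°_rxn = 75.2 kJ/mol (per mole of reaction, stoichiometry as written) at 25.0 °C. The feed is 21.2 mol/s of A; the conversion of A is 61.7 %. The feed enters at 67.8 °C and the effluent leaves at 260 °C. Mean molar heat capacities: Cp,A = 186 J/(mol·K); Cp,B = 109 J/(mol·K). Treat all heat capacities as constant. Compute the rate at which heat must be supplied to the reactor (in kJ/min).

Q_in = 110000 kJ/min

Extent of reaction ξ = 0.617 × 21.2 = 13.08 mol/s
Reaction term: ξ·ΔH°_rxn = 13.08 × 75.2 = 983.65 kJ/s
Sensible, feed 67.8→25 °C: -168.77 kJ/s
Outlet flows (mol/s): A 8.1196, B 26.161
Sensible, products 25→260 °C: 1025 kJ/s
Q = ΔH = 1839.9 kJ/s = 1839.9 kW
Heat supplied = 110390 kJ/min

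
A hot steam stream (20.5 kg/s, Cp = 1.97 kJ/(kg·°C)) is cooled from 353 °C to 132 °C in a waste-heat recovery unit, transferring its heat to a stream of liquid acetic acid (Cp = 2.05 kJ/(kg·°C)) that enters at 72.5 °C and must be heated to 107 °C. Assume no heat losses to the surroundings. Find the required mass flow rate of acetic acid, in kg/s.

ṁ_c = 126 kg/s

Heat released by hot stream: Q = 20.5 × 1.97 × (353 − 132) = 8925.1 kJ/s
Energy balance on cold side (adiabatic exchanger): Q = ṁ_c·Cp_c·(T_c,out − T_c,in)
ṁ_c = 8925.1 / [2.05 × (107 − 72.5)] = 126.19 kg/s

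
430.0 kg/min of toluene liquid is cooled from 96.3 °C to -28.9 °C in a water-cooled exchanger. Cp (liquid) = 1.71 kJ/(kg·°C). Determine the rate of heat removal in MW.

Q_c = 1.53 MW

Q = ṁ·Cp·ΔT = 430.0 × 1.71 × (-28.9 − 96.3) = -92060 kJ/min
Converting: 92060 / 60 s = 1534.3 kW
Cooling duty = 1.5343 MW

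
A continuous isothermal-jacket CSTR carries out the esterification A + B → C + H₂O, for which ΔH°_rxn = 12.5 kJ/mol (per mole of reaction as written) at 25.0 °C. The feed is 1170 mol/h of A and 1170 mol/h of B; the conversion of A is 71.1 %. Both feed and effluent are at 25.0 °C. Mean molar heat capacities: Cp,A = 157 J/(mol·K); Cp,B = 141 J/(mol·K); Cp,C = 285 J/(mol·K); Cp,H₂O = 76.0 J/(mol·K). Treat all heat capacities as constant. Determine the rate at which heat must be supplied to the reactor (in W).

Extent of reaction ξ = 0.711 × 1170 = 831.87 mol/h
Reaction term: ξ·ΔH°_rxn = 831.87 × 12.5 = 10398 kJ/h
Q = ΔH = 10398 kJ/h = 2.8884 kW
Heat supplied = 2888.4 W

Q_in = 2890 W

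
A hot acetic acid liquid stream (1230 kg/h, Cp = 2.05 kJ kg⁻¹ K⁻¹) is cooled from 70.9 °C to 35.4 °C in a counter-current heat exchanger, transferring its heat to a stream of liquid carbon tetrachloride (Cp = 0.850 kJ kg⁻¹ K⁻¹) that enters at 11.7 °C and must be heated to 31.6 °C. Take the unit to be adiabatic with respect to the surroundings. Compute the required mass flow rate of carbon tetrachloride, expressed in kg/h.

ṁ_c = 5290 kg/h

Heat released by hot stream: Q = 1230 × 2.05 × (70.9 − 35.4) = 89513 kJ/h
Energy balance on cold side (adiabatic exchanger): Q = ṁ_c·Cp_c·(T_c,out − T_c,in)
ṁ_c = 89513 / [0.850 × (31.6 − 11.7)] = 5291.9 kg/h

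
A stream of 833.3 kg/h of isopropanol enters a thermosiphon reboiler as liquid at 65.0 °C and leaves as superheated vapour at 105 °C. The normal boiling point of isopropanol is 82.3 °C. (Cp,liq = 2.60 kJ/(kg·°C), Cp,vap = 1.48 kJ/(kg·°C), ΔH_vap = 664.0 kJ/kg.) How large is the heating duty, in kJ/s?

Q = 172 kJ/s

liquid 65.0→82.3 °C: 44.98 kJ/kg
vaporisation at 82.3 °C: 664 kJ/kg
vapour 82.3→105 °C: 33.596 kJ/kg
Δh = 44.98 + 664 + 33.596 = 742.58 kJ/kg
Q = ṁ·Δh = 833.3 kg/h × 742.58 kJ/kg = 618790 kJ/h
|Q| = 171.89 kW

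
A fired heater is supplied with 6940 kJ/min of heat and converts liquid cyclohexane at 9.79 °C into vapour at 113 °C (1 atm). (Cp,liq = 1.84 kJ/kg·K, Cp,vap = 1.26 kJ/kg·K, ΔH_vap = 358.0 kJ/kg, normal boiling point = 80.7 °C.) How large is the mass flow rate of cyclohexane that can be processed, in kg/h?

Δh = 1.84×(80.7−9.79) + 358.0 + 1.26×(113−80.7) = 529.17 kJ/kg
Q = 6940 kJ/min = 115.67 kJ/s = 416400 kJ/h
ṁ = Q/Δh = 416400 / 529.17 = 786.89 kg/h

ṁ = 787 kg/h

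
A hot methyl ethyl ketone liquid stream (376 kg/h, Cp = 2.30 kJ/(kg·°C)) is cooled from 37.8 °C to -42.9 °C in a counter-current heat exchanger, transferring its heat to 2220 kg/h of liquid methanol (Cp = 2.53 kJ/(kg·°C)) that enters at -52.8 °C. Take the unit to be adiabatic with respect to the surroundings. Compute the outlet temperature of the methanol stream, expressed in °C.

T_c,out = -40.4 °C

Heat released by hot stream: Q = 376 × 2.30 × (37.8 − -42.9) = 69789 kJ/h
Energy balance on cold side (adiabatic exchanger): Q = ṁ_c·Cp_c·(T_c,out − T_c,in)
T_c,out = -52.8 + 69789/(2220 × 2.53) = -40.374 °C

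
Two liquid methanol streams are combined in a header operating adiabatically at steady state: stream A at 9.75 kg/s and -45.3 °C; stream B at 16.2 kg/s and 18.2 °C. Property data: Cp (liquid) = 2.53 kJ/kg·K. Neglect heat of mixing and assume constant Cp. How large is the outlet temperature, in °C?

T_out = -5.66 °C

No heat crosses the boundary, so H_out = H_in.
T_out = Σ ṁᵢCp,ᵢTᵢ / Σ ṁᵢCp,ᵢ
      = -371.49 / 65.653 = -5.6584 °C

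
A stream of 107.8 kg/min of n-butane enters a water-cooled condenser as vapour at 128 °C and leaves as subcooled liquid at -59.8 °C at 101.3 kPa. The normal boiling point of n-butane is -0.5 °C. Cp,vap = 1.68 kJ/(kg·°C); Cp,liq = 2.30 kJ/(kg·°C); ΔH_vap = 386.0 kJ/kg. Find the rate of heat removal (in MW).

Q_c = 1.33 MW

vapour 128→-0.5 °C: -215.88 kJ/kg
condensation at -0.5 °C: -386 kJ/kg
liquid -0.5→-59.8 °C: -136.39 kJ/kg
Δh = -215.88 + -386 + -136.39 = -738.27 kJ/kg
Q = ṁ·Δh = 107.8 kg/min × -738.27 kJ/kg = -79586 kJ/min
|Q| = 1326.4 kW = 1.3264 MW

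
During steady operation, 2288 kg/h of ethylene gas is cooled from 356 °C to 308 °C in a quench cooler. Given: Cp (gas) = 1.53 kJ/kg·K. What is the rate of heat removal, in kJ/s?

Q_c = 46.7 kJ/s

Q = ṁ·Cp·ΔT = 2288 × 1.53 × (308 − 356) = -168030 kJ/h
Converting: 168030 / 3600 s = 46.675 kW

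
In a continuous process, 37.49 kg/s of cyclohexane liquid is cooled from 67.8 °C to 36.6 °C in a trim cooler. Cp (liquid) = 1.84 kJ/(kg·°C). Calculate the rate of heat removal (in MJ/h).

Q_c = 7750 MJ/h

Q = ṁ·Cp·ΔT = 37.49 × 1.84 × (36.6 − 67.8) = -2152.2 kJ/s
Cooling duty = 7748 MJ/h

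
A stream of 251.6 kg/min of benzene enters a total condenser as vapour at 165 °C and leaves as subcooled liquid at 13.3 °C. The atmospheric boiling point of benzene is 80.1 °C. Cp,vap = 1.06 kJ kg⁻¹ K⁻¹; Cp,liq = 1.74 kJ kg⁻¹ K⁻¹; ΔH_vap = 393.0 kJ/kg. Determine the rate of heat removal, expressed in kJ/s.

Q_c = 2510 kJ/s

vapour 165→80.1 °C: -89.994 kJ/kg
condensation at 80.1 °C: -393 kJ/kg
liquid 80.1→13.3 °C: -116.23 kJ/kg
Δh = -89.994 + -393 + -116.23 = -599.23 kJ/kg
Q = ṁ·Δh = 251.6 kg/min × -599.23 kJ/kg = -150770 kJ/min
|Q| = 2512.8 kW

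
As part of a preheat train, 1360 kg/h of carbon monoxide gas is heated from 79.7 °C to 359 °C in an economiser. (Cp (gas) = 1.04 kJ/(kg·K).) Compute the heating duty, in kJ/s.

Q = ṁ·Cp·ΔT = 1360 × 1.04 × (359 − 79.7) = 395040 kJ/h
Converting: 395040 / 3600 s = 109.73 kW

Q = 110 kJ/s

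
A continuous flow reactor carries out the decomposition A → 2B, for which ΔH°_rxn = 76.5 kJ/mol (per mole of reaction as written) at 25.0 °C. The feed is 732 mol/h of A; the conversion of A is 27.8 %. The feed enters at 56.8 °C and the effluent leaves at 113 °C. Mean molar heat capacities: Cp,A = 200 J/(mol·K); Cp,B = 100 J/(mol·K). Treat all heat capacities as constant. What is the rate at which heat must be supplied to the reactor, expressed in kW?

Extent of reaction ξ = 0.278 × 732 = 203.5 mol/h
Reaction term: ξ·ΔH°_rxn = 203.5 × 76.5 = 15567 kJ/h
Sensible, feed 56.8→25 °C: -4655.5 kJ/h
Outlet flows (mol/h): A 528.5, B 406.99
Sensible, products 25→113 °C: 12883 kJ/h
Q = ΔH = 23795 kJ/h = 6.6098 kW
Heat supplied = 6.6098 kW

Q_in = 6.61 kW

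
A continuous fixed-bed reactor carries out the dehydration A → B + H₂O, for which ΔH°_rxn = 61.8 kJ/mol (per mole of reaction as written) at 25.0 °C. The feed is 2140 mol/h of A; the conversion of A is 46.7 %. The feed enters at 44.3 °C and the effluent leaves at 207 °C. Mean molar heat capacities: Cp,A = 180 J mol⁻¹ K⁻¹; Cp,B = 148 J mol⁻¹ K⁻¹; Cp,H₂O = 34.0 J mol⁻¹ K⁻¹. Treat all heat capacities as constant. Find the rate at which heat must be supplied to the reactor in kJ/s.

Extent of reaction ξ = 0.467 × 2140 = 999.38 mol/h
Reaction term: ξ·ΔH°_rxn = 999.38 × 61.8 = 61762 kJ/h
Sensible, feed 44.3→25 °C: -7434.4 kJ/h
Outlet flows (mol/h): A 1140.6, B 999.38, H₂O 999.38
Sensible, products 25→207 °C: 70470 kJ/h
Q = ΔH = 124800 kJ/h = 34.666 kW
Heat supplied = 34.666 kJ/s

Q_in = 34.7 kJ/s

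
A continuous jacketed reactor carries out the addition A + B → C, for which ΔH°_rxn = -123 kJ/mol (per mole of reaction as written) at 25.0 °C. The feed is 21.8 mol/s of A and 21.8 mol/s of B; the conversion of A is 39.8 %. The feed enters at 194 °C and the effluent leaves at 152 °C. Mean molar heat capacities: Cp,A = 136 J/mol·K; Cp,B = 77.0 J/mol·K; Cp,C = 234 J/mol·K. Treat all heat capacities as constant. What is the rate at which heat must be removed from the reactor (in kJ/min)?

Extent of reaction ξ = 0.398 × 21.8 = 8.6764 mol/s
Reaction term: ξ·ΔH°_rxn = 8.6764 × -123 = -1067.2 kJ/s
Sensible, feed 194→25 °C: -784.73 kJ/s
Outlet flows (mol/s): A 13.124, B 13.124, C 8.6764
Sensible, products 25→152 °C: 612.85 kJ/s
Q = ΔH = -1239.1 kJ/s = -1239.1 kW
Heat removed = 74345 kJ/min

Q_out = 74300 kJ/min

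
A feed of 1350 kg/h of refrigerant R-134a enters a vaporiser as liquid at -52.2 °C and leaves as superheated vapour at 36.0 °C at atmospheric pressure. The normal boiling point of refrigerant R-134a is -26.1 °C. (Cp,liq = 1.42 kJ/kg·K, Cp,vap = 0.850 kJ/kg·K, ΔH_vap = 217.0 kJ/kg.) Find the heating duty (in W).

liquid -52.2→-26.1 °C: 37.062 kJ/kg
vaporisation at -26.1 °C: 217 kJ/kg
vapour -26.1→36.0 °C: 52.785 kJ/kg
Δh = 37.062 + 217 + 52.785 = 306.85 kJ/kg
Q = ṁ·Δh = 1350 kg/h × 306.85 kJ/kg = 414240 kJ/h
|Q| = 115.07 kW = 115070 W

Q = 115000 W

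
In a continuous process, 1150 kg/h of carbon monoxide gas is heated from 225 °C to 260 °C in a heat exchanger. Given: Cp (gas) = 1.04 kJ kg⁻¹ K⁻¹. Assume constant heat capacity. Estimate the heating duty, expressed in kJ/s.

Q = 11.6 kJ/s

Q = ṁ·Cp·ΔT = 1150 × 1.04 × (260 − 225) = 41860 kJ/h
Converting: 41860 / 3600 s = 11.628 kW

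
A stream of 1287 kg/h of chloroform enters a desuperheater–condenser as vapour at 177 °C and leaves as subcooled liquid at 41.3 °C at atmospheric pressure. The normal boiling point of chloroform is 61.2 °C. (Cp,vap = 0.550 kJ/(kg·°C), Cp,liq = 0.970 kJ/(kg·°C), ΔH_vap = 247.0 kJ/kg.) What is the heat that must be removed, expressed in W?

vapour 177→61.2 °C: -63.69 kJ/kg
condensation at 61.2 °C: -247 kJ/kg
liquid 61.2→41.3 °C: -19.303 kJ/kg
Δh = -63.69 + -247 + -19.303 = -329.99 kJ/kg
Q = ṁ·Δh = 1287 kg/h × -329.99 kJ/kg = -424700 kJ/h
|Q| = 117.97 kW = 117970 W

Q_c = 118000 W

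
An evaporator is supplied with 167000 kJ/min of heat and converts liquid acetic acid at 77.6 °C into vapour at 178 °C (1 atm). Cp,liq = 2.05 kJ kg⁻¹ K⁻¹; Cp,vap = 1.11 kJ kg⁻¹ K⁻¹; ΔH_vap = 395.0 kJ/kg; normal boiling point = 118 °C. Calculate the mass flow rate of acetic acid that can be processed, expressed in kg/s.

Δh = 2.05×(118−77.6) + 395.0 + 1.11×(178−118) = 544.42 kJ/kg
Q = 167000 kJ/min = 2783.3 kJ/s = 2783.3 kJ/s
ṁ = Q/Δh = 2783.3 / 544.42 = 5.1125 kg/s

ṁ = 5.11 kg/s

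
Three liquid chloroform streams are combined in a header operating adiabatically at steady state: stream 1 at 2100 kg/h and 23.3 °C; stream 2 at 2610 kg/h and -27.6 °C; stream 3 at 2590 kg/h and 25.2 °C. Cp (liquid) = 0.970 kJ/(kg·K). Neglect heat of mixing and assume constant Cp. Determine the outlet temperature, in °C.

No heat crosses the boundary, so H_out = H_in.
T_out = Σ ṁᵢCp,ᵢTᵢ / Σ ṁᵢCp,ᵢ
      = 40897 / 7081 = 5.7756 °C

T_out = 5.78 °C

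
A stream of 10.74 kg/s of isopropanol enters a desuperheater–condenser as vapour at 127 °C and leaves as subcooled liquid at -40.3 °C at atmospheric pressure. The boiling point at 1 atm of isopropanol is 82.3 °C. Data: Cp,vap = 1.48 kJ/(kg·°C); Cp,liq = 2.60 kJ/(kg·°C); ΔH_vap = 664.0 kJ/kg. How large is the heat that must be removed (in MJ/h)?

vapour 127→82.3 °C: -66.156 kJ/kg
condensation at 82.3 °C: -664 kJ/kg
liquid 82.3→-40.3 °C: -318.76 kJ/kg
Δh = -66.156 + -664 + -318.76 = -1048.9 kJ/kg
Q = ṁ·Δh = 10.74 kg/s × -1048.9 kJ/kg = -11265 kJ/s
|Q| = 11265 kW = 40555 MJ/h

Q_c = 40600 MJ/h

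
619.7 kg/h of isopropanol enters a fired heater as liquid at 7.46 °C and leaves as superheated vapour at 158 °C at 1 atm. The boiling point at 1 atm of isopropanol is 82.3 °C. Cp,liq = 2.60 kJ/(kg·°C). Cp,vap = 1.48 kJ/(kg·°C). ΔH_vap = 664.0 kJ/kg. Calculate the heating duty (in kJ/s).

Q = 167 kJ/s

liquid 7.46→82.3 °C: 194.58 kJ/kg
vaporisation at 82.3 °C: 664 kJ/kg
vapour 82.3→158 °C: 112.04 kJ/kg
Δh = 194.58 + 664 + 112.04 = 970.62 kJ/kg
Q = ṁ·Δh = 619.7 kg/h × 970.62 kJ/kg = 601490 kJ/h
|Q| = 167.08 kW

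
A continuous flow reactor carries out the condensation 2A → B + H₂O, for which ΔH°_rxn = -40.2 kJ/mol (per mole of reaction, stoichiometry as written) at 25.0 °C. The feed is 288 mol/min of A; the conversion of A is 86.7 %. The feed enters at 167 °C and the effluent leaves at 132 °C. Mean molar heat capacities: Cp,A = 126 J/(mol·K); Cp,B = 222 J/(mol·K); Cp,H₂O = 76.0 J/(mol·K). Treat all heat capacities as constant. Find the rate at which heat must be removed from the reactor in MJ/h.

Q_out = 340 MJ/h

Extent of reaction ξ = 0.867 × 288 / 2 = 124.85 mol/min
Reaction term: ξ·ΔH°_rxn = 124.85 × -40.2 = -5018.9 kJ/min
Sensible, feed 167→25 °C: -5152.9 kJ/min
Outlet flows (mol/min): A 38.304, B 124.85, H₂O 124.85
Sensible, products 25→132 °C: 4497.3 kJ/min
Q = ΔH = -5674.5 kJ/min = -94.574 kW
Heat removed = 340.47 MJ/h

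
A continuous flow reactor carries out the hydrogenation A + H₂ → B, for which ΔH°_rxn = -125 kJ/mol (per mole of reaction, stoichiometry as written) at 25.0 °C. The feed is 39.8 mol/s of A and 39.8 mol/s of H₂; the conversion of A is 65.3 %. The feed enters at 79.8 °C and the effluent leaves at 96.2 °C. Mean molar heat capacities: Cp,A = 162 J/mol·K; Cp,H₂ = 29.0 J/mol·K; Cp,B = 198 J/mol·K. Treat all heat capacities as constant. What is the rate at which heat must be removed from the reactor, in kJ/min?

Extent of reaction ξ = 0.653 × 39.8 = 25.989 mol/s
Reaction term: ξ·ΔH°_rxn = 25.989 × -125 = -3248.7 kJ/s
Sensible, feed 79.8→25 °C: -416.58 kJ/s
Outlet flows (mol/s): A 13.811, H₂ 13.811, B 25.989
Sensible, products 25→96.2 °C: 554.2 kJ/s
Q = ΔH = -3111.1 kJ/s = -3111.1 kW
Heat removed = 186660 kJ/min

Q_out = 187000 kJ/min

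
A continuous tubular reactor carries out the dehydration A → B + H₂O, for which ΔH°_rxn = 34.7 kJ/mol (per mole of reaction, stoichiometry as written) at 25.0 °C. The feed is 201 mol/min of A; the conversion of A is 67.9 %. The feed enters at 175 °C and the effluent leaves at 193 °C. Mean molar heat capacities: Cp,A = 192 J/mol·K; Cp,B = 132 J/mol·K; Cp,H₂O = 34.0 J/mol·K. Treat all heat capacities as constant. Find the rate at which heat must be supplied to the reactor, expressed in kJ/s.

Extent of reaction ξ = 0.679 × 201 = 136.48 mol/min
Reaction term: ξ·ΔH°_rxn = 136.48 × 34.7 = 4735.8 kJ/min
Sensible, feed 175→25 °C: -5788.8 kJ/min
Outlet flows (mol/min): A 64.521, B 136.48, H₂O 136.48
Sensible, products 25→193 °C: 5887.3 kJ/min
Q = ΔH = 4834.3 kJ/min = 80.572 kW
Heat supplied = 80.572 kJ/s

Q_in = 80.6 kJ/s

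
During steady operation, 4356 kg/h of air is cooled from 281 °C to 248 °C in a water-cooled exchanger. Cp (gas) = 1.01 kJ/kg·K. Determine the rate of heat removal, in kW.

Q_c = 40.3 kW

Q = ṁ·Cp·ΔT = 4356 × 1.01 × (248 − 281) = -145190 kJ/h
Converting: 145190 / 3600 s = 40.329 kW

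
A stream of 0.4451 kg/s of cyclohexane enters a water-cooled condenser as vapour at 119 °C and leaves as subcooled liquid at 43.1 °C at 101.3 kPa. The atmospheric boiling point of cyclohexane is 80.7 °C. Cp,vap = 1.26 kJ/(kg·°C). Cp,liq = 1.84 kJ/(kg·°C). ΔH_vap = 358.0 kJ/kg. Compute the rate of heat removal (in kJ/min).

Q_c = 12700 kJ/min

vapour 119→80.7 °C: -48.258 kJ/kg
condensation at 80.7 °C: -358 kJ/kg
liquid 80.7→43.1 °C: -69.184 kJ/kg
Δh = -48.258 + -358 + -69.184 = -475.44 kJ/kg
Q = ṁ·Δh = 0.4451 kg/s × -475.44 kJ/kg = -211.62 kJ/s
|Q| = 211.62 kW = 12697 kJ/min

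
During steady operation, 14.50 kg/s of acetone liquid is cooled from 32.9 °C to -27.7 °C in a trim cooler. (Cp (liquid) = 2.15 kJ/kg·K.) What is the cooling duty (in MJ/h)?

Q = ṁ·Cp·ΔT = 14.50 × 2.15 × (-27.7 − 32.9) = -1889.2 kJ/s
Cooling duty = 6801.1 MJ/h

Q_c = 6800 MJ/h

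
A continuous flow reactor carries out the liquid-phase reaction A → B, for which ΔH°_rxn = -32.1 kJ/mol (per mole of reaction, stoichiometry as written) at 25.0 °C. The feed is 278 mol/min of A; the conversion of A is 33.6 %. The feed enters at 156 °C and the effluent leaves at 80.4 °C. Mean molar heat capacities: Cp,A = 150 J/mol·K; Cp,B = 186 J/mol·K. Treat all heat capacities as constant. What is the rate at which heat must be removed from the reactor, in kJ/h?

Q_out = 358000 kJ/h

Extent of reaction ξ = 0.336 × 278 = 93.408 mol/min
Reaction term: ξ·ΔH°_rxn = 93.408 × -32.1 = -2998.4 kJ/min
Sensible, feed 156→25 °C: -5462.7 kJ/min
Outlet flows (mol/min): A 184.59, B 93.408
Sensible, products 25→80.4 °C: 2496.5 kJ/min
Q = ΔH = -5964.6 kJ/min = -99.41 kW
Heat removed = 357880 kJ/h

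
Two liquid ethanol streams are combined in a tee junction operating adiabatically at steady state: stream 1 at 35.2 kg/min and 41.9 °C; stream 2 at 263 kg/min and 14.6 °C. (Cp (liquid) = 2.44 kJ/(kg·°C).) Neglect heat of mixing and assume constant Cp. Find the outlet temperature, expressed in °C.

No heat crosses the boundary, so H_out = H_in.
T_out = Σ ṁᵢCp,ᵢTᵢ / Σ ṁᵢCp,ᵢ
      = 12968 / 727.61 = 17.823 °C

T_out = 17.8 °C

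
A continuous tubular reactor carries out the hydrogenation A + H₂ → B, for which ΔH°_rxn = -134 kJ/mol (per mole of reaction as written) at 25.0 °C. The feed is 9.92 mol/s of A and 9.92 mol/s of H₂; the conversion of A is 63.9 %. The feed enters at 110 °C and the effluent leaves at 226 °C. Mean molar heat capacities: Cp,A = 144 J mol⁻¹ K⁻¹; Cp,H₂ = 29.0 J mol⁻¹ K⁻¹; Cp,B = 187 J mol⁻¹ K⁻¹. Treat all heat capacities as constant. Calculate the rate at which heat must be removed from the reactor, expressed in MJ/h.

Q_out = 2280 MJ/h

Extent of reaction ξ = 0.639 × 9.92 = 6.3389 mol/s
Reaction term: ξ·ΔH°_rxn = 6.3389 × -134 = -849.41 kJ/s
Sensible, feed 110→25 °C: -145.87 kJ/s
Outlet flows (mol/s): A 3.5811, H₂ 3.5811, B 6.3389
Sensible, products 25→226 °C: 362.79 kJ/s
Q = ΔH = -632.5 kJ/s = -632.5 kW
Heat removed = 2277 MJ/h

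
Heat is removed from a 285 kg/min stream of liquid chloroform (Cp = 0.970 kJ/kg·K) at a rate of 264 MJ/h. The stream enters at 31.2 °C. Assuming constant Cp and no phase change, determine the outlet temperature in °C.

T_out = 15.3 °C

Q = 264 MJ/h = 4400 kJ/min
ΔT = Q/(ṁ·Cp) = 4400/(285×0.970) = 15.916 K
T_out = 31.2 − 15.916 = 15.284 °C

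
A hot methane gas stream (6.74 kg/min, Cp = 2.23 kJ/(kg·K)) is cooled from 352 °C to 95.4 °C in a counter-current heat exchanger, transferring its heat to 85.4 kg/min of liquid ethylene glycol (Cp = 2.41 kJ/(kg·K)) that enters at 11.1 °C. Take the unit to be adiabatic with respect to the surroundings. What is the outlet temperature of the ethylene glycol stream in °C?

Heat released by hot stream: Q = 6.74 × 2.23 × (352 − 95.4) = 3856.7 kJ/min
Energy balance on cold side (adiabatic exchanger): Q = ṁ_c·Cp_c·(T_c,out − T_c,in)
T_c,out = 11.1 + 3856.7/(85.4 × 2.41) = 29.839 °C

T_c,out = 29.8 °C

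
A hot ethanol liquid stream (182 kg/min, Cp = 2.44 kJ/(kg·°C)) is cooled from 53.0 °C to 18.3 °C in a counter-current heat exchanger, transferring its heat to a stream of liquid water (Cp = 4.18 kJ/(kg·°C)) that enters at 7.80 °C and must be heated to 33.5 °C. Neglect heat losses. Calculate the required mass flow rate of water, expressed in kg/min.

ṁ_c = 143 kg/min

Heat released by hot stream: Q = 182 × 2.44 × (53.0 − 18.3) = 15410 kJ/min
Energy balance on cold side (adiabatic exchanger): Q = ṁ_c·Cp_c·(T_c,out − T_c,in)
ṁ_c = 15410 / [4.18 × (33.5 − 7.80)] = 143.44 kg/min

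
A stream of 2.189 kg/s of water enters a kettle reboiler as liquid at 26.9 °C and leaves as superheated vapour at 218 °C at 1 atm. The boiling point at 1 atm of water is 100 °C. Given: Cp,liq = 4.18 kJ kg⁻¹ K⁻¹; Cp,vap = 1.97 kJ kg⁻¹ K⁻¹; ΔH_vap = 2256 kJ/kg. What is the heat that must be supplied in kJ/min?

liquid 26.9→100 °C: 305.56 kJ/kg
vaporisation at 100 °C: 2256 kJ/kg
vapour 100→218 °C: 232.46 kJ/kg
Δh = 305.56 + 2256 + 232.46 = 2794 kJ/kg
Q = ṁ·Δh = 2.189 kg/s × 2794 kJ/kg = 6116.1 kJ/s
|Q| = 6116.1 kW = 366970 kJ/min

Q = 367000 kJ/min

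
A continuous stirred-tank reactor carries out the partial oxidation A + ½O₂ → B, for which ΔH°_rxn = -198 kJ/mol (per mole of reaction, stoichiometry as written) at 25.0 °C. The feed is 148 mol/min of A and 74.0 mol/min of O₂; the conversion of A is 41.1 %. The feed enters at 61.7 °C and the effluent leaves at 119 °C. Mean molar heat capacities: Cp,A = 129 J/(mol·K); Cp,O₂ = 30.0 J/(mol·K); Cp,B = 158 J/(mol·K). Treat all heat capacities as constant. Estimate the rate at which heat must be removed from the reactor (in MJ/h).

Extent of reaction ξ = 0.411 × 148 = 60.828 mol/min
Reaction term: ξ·ΔH°_rxn = 60.828 × -198 = -12044 kJ/min
Sensible, feed 61.7→25 °C: -782.15 kJ/min
Outlet flows (mol/min): A 87.172, O₂ 43.586, B 60.828
Sensible, products 25→119 °C: 2083.4 kJ/min
Q = ΔH = -10743 kJ/min = -179.05 kW
Heat removed = 644.56 MJ/h

Q_out = 645 MJ/h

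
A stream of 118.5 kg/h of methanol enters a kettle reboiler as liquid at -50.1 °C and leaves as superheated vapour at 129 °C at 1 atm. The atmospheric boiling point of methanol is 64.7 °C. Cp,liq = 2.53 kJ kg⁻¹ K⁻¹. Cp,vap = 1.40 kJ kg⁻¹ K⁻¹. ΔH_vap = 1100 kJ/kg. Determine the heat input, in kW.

liquid -50.1→64.7 °C: 290.44 kJ/kg
vaporisation at 64.7 °C: 1100 kJ/kg
vapour 64.7→129 °C: 90.02 kJ/kg
Δh = 290.44 + 1100 + 90.02 = 1480.5 kJ/kg
Q = ṁ·Δh = 118.5 kg/h × 1480.5 kJ/kg = 175430 kJ/h
|Q| = 48.732 kW

Q = 48.7 kW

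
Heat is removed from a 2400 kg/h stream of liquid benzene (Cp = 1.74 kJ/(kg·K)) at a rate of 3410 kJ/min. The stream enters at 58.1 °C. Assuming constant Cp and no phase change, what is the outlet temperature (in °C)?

Q = 3410 kJ/min = 204600 kJ/h
ΔT = Q/(ṁ·Cp) = 204600/(2400×1.74) = 48.994 K
T_out = 58.1 − 48.994 = 9.1057 °C

T_out = 9.11 °C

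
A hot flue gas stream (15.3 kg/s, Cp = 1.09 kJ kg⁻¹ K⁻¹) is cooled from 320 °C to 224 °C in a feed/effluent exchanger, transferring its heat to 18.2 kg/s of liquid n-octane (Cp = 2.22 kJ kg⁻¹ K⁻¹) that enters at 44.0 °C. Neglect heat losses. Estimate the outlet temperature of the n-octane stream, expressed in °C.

T_c,out = 83.6 °C

Heat released by hot stream: Q = 15.3 × 1.09 × (320 − 224) = 1601 kJ/s
Energy balance on cold side (adiabatic exchanger): Q = ṁ_c·Cp_c·(T_c,out − T_c,in)
T_c,out = 44.0 + 1601/(18.2 × 2.22) = 83.625 °C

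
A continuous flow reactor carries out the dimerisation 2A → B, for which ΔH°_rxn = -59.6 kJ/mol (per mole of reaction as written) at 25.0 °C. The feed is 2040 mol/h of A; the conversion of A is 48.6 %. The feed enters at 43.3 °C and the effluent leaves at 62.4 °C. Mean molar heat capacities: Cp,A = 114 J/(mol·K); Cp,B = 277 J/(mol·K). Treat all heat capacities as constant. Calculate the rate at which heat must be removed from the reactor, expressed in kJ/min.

Q_out = 403 kJ/min

Extent of reaction ξ = 0.486 × 2040 / 2 = 495.72 mol/h
Reaction term: ξ·ΔH°_rxn = 495.72 × -59.6 = -29545 kJ/h
Sensible, feed 43.3→25 °C: -4255.8 kJ/h
Outlet flows (mol/h): A 1048.6, B 495.72
Sensible, products 25→62.4 °C: 9606.2 kJ/h
Q = ΔH = -24195 kJ/h = -6.7207 kW
Heat removed = 403.24 kJ/min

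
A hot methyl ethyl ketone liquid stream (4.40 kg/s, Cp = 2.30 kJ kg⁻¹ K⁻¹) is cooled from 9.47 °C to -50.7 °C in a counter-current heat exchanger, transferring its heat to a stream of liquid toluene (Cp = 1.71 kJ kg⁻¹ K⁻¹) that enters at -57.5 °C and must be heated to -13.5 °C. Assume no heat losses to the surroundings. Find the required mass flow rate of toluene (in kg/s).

Heat released by hot stream: Q = 4.40 × 2.30 × (9.47 − -50.7) = 608.92 kJ/s
Energy balance on cold side (adiabatic exchanger): Q = ṁ_c·Cp_c·(T_c,out − T_c,in)
ṁ_c = 608.92 / [1.71 × (-13.5 − -57.5)] = 8.093 kg/s

ṁ_c = 8.09 kg/s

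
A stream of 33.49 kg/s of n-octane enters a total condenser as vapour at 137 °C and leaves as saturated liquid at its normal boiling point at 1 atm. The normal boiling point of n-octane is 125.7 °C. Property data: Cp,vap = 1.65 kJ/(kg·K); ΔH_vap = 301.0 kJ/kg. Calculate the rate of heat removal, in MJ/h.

vapour 137→125.7 °C: -18.645 kJ/kg
condensation at 125.7 °C: -301 kJ/kg
Δh = -18.645 + -301 = -319.64 kJ/kg
Q = ṁ·Δh = 33.49 kg/s × -319.64 kJ/kg = -10705 kJ/s
|Q| = 10705 kW = 38538 MJ/h

Q_c = 38500 MJ/h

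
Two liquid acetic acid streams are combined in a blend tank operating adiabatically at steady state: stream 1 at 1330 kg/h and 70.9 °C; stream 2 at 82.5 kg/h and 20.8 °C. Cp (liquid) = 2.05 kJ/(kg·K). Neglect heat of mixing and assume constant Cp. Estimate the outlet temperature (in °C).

Energy balance with Q = 0: Σ ṁᵢCp,ᵢ(T_out − Tᵢ) = 0
T_out = Σ ṁᵢCp,ᵢTᵢ / Σ ṁᵢCp,ᵢ
      = 196830 / 2895.6 = 67.974 °C

T_out = 68.0 °C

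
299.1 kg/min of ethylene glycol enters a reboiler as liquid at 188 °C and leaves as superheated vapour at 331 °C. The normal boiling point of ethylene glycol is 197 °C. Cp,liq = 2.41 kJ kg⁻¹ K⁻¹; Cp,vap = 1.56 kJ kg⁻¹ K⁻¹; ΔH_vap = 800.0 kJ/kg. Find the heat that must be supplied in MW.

Q = 5.14 MW

liquid 188→197 °C: 21.69 kJ/kg
vaporisation at 197 °C: 800 kJ/kg
vapour 197→331 °C: 209.04 kJ/kg
Δh = 21.69 + 800 + 209.04 = 1030.7 kJ/kg
Q = ṁ·Δh = 299.1 kg/min × 1030.7 kJ/kg = 308290 kJ/min
|Q| = 5138.2 kW = 5.1382 MW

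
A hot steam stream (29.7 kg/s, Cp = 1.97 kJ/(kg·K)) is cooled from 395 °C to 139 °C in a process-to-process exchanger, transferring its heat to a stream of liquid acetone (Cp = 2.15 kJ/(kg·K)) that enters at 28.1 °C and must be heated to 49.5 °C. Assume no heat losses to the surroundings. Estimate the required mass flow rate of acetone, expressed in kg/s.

ṁ_c = 326 kg/s

Heat released by hot stream: Q = 29.7 × 1.97 × (395 − 139) = 14978 kJ/s
Energy balance on cold side (adiabatic exchanger): Q = ṁ_c·Cp_c·(T_c,out − T_c,in)
ṁ_c = 14978 / [2.15 × (49.5 − 28.1)] = 325.54 kg/s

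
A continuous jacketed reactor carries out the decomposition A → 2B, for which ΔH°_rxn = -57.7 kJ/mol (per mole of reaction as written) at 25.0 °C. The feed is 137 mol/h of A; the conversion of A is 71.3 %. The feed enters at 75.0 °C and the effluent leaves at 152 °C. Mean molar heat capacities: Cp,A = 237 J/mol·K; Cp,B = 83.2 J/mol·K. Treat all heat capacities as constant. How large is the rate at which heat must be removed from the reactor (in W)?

Q_out = 1110 W

Extent of reaction ξ = 0.713 × 137 = 97.681 mol/h
Reaction term: ξ·ΔH°_rxn = 97.681 × -57.7 = -5636.2 kJ/h
Sensible, feed 75.0→25 °C: -1623.5 kJ/h
Outlet flows (mol/h): A 39.319, B 195.36
Sensible, products 25→152 °C: 3247.7 kJ/h
Q = ΔH = -4011.9 kJ/h = -1.1144 kW
Heat removed = 1114.4 W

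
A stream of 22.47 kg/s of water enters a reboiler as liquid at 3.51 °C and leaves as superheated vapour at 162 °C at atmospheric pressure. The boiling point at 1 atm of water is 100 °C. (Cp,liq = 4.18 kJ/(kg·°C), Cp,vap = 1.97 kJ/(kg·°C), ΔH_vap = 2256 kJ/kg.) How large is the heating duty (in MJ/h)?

liquid 3.51→100 °C: 403.33 kJ/kg
vaporisation at 100 °C: 2256 kJ/kg
vapour 100→162 °C: 122.14 kJ/kg
Δh = 403.33 + 2256 + 122.14 = 2781.5 kJ/kg
Q = ṁ·Δh = 22.47 kg/s × 2781.5 kJ/kg = 62500 kJ/s
|Q| = 62500 kW = 225000 MJ/h

Q = 225000 MJ/h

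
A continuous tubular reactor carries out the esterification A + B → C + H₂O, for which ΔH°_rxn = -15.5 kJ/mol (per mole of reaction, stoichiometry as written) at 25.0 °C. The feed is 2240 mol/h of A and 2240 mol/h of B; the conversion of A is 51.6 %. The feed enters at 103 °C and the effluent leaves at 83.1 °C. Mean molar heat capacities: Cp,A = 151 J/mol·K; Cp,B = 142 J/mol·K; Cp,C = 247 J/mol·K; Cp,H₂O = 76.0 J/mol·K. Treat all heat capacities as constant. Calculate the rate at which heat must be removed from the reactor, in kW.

Q_out = 8.04 kW

Extent of reaction ξ = 0.516 × 2240 = 1155.8 mol/h
Reaction term: ξ·ΔH°_rxn = 1155.8 × -15.5 = -17916 kJ/h
Sensible, feed 103→25 °C: -51193 kJ/h
Outlet flows (mol/h): A 1084.2, B 1084.2, C 1155.8, H₂O 1155.8
Sensible, products 25→83.1 °C: 40147 kJ/h
Q = ΔH = -28962 kJ/h = -8.0449 kW
Heat removed = 8.0449 kW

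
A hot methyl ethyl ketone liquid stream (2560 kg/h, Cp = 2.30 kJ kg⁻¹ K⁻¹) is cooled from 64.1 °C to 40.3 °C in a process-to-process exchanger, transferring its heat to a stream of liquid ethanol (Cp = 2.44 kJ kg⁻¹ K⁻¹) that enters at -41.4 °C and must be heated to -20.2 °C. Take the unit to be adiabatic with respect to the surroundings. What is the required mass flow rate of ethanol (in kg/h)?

Heat released by hot stream: Q = 2560 × 2.30 × (64.1 − 40.3) = 140130 kJ/h
Energy balance on cold side (adiabatic exchanger): Q = ṁ_c·Cp_c·(T_c,out − T_c,in)
ṁ_c = 140130 / [2.44 × (-20.2 − -41.4)] = 2709.1 kg/h

ṁ_c = 2710 kg/h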